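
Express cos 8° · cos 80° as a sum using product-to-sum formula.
cos 8° cos 80° = (1/2)[cos(8°-80°) + cos(8°+80°)]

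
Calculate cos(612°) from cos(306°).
cos(612°) = cos²306° - sin²306° = -0.309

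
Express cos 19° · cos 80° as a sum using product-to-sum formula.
cos 19° cos 80° = (1/2)[cos(19°-80°) + cos(19°+80°)]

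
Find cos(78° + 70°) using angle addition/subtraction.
cos(78° + 70°) = cos 78° cos 70° - sin 78° sin 70° = -0.848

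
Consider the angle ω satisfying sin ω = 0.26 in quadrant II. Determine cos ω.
cos ω = ±√(1 - sin²ω) = -0.9656 (negative in QII)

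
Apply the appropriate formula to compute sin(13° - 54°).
sin(13° - 54°) = sin 13° cos 54° - cos 13° sin 54° = -0.6561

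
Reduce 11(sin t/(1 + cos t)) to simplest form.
11(sin t/(1 + cos t)) = 11(tan(t/2)) (using Half angle)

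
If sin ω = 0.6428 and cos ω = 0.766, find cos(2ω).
cos(2ω) = cos²ω - sin²ω = 0.1736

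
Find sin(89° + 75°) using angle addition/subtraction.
sin(89° + 75°) = sin 89° cos 75° + cos 89° sin 75° = 0.2756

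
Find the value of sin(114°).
sin(114°) = 0.9135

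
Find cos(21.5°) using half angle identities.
cos(21.5°) = √((1 + cos 43°)/2) = 0.9304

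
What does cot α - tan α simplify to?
cot α - tan α = 2 cot(2α) (using Double angle)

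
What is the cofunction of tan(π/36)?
tan(π/36) = cot(π/2 - π/36) = cot(17π/36)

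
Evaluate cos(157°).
cos(157°) = -0.9205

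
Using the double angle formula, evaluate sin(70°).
sin(70°) = 2 sin 35° cos 35° = 0.9397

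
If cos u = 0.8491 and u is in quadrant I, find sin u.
sin u = 0.5282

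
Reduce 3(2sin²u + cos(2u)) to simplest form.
3(2sin²u + cos(2u)) = 3 (using Double angle)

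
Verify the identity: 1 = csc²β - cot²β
RHS = 1/sin²β - cos²β/sin²β = (1 - cos²β)/sin²β = sin²β/sin²β = 1 = LHS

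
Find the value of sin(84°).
sin(84°) = 0.9945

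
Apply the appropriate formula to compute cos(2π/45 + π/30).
cos(2π/45 + π/30) = cos 2π/45 cos π/30 - sin 2π/45 sin π/30 = 0.9703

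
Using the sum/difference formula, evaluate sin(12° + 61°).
sin(12° + 61°) = sin 12° cos 61° + cos 12° sin 61° = 0.9563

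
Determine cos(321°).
cos(321°) = 0.7771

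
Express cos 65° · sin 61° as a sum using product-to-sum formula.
cos 65° sin 61° = (1/2)[sin(65°+61°) - sin(65°-61°)]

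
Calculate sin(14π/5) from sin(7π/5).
sin(14π/5) = 2 sin 7π/5 cos 7π/5 = 0.5878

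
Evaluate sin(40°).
sin(40°) = 0.6428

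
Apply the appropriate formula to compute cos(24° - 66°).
cos(24° - 66°) = cos 24° cos 66° + sin 24° sin 66° = 0.7431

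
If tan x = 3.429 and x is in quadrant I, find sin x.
sin x = 0.96 (using tan²x + 1 = sec²x)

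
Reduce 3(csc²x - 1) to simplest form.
3(csc²x - 1) = 3(cot²x) (using Pythagorean identity)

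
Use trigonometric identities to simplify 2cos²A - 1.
2cos²A - 1 = cos(2A) (using Double angle)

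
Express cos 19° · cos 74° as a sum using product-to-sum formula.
cos 19° cos 74° = (1/2)[cos(19°-74°) + cos(19°+74°)]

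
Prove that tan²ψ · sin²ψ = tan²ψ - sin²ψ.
RHS = sin²ψ/cos²ψ - sin²ψ = sin²ψ(1/cos²ψ - 1) = sin²ψ · (1 - cos²ψ)/cos²ψ = sin²ψ · sin²ψ/cos²ψ = sin²ψ · tan²ψ = LHS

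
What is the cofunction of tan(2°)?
tan(2°) = cot(90° - 2°) = cot(88°)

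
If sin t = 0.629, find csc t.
csc t = 1/sin t = 1.59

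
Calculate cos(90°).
cos(90°) = 0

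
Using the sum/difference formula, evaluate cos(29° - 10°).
cos(29° - 10°) = cos 29° cos 10° + sin 29° sin 10° = 0.9455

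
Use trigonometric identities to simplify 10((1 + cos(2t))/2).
10((1 + cos(2t))/2) = 10(cos²t) (using Power reduction)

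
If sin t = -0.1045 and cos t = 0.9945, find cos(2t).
cos(2t) = cos²t - sin²t = 0.9781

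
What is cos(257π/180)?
cos(257π/180) = -0.225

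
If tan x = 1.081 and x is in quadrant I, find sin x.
sin x = 0.7341 (using tan²x + 1 = sec²x)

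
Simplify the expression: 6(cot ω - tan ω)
6(cot ω - tan ω) = 6(2 cot(2ω)) (using Double angle)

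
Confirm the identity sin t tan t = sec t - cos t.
RHS = 1/cos t - cos t = (1 - cos²t)/cos t = sin²t/cos t = sin t · (sin t/cos t) = sin t tan t = LHS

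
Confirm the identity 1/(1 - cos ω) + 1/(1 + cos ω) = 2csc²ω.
LHS = [(1 + cos ω) + (1 - cos ω)] / [(1 - cos ω)(1 + cos ω)] = 2/(1 - cos²ω) = 2/sin²ω = 2csc²ω = RHS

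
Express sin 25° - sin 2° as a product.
sin 25° - sin 2° = 2 cos(13.5°) sin(11.5°)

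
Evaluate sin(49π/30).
sin(49π/30) = -0.9135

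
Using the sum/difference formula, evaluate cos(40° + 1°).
cos(40° + 1°) = cos 40° cos 1° - sin 40° sin 1° = 0.7547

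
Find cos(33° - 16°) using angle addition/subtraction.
cos(33° - 16°) = cos 33° cos 16° + sin 33° sin 16° = 0.9563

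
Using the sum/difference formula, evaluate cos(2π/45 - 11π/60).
cos(2π/45 - 11π/60) = cos 2π/45 cos 11π/60 + sin 2π/45 sin 11π/60 = 0.9063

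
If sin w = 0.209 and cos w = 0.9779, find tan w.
tan w = sin w / cos w = 0.2137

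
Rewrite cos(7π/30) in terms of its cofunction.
cos(7π/30) = sin(π/2 - 7π/30) = sin(4π/15)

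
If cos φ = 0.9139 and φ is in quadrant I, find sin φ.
sin φ = 0.4059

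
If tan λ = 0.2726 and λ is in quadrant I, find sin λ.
sin λ = 0.263 (using tan²λ + 1 = sec²λ)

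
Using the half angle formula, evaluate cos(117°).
cos(117°) = -√((1 + cos 234°)/2) = -0.454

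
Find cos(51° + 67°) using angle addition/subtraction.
cos(51° + 67°) = cos 51° cos 67° - sin 51° sin 67° = -0.4695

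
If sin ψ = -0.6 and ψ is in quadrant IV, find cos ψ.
cos ψ = 0.8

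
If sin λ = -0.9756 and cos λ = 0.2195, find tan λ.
tan λ = sin λ / cos λ = -4.445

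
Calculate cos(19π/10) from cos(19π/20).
cos(19π/10) = cos²19π/20 - sin²19π/20 = 0.9511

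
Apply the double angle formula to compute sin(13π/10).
sin(13π/10) = 2 sin 13π/20 cos 13π/20 = -0.809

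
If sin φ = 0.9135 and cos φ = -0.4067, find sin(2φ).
sin(2φ) = 2 sin φ cos φ = -0.743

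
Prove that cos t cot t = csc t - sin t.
RHS = 1/sin t - sin t = (1 - sin²t)/sin t = cos²t/sin t = cos t · (cos t/sin t) = cos t cot t = LHS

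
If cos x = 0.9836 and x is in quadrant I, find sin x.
sin x = 0.1804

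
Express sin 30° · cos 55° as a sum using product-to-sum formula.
sin 30° cos 55° = (1/2)[sin(30°+55°) + sin(30°-55°)]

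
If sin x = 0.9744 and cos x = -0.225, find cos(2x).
cos(2x) = cos²x - sin²x = -0.8988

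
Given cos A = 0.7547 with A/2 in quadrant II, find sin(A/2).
sin(A/2) = ±√((1 - cos A)/2); positive since A/2 ∈ QII, so sin(A/2) = 0.3502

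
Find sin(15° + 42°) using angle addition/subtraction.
sin(15° + 42°) = sin 15° cos 42° + cos 15° sin 42° = 0.8387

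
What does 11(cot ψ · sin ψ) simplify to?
11(cot ψ · sin ψ) = 11(cos ψ) (using Quotient identity)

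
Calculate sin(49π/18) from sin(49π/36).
sin(49π/18) = 2 sin 49π/36 cos 49π/36 = 0.766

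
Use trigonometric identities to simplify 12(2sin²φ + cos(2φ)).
12(2sin²φ + cos(2φ)) = 12 (using Double angle)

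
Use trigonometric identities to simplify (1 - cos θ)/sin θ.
(1 - cos θ)/sin θ = tan(θ/2) (using Half angle)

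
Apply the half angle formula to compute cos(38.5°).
cos(38.5°) = √((1 + cos 77°)/2) = 0.7826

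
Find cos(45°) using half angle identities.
cos(45°) = √((1 + cos 90°)/2) = √2/2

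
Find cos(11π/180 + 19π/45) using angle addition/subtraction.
cos(11π/180 + 19π/45) = cos 11π/180 cos 19π/45 - sin 11π/180 sin 19π/45 = 0.05234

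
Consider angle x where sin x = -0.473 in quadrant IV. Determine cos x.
cos x = √(1 - sin²x) = 0.8811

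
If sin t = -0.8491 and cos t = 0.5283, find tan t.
tan t = sin t / cos t = -1.607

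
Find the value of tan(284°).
tan(284°) = -4.011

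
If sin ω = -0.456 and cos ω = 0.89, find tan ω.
tan ω = sin ω / cos ω = -0.5124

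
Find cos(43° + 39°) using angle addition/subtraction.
cos(43° + 39°) = cos 43° cos 39° - sin 43° sin 39° = 0.1392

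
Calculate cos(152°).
cos(152°) = -0.8829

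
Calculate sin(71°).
sin(71°) = 0.9455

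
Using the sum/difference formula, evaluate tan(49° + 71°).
tan(49° + 71°) = (tan 49° + tan 71°)/(1 - tan 49° tan 71°) = -√3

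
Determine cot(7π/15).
cot(7π/15) = 0.1051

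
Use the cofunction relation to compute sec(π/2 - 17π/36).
sec(π/2 - 17π/36) = csc(17π/36) = 1.004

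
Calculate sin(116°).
sin(116°) = 0.8988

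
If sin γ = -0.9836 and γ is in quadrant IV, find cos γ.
cos γ = 0.1804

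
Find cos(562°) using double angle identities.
cos(562°) = cos²281° - sin²281° = -0.9272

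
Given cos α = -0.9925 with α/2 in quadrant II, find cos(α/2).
cos(α/2) = ±√((1 + cos α)/2); negative since α/2 ∈ QII, so cos(α/2) = -0.06124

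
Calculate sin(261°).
sin(261°) = -0.9877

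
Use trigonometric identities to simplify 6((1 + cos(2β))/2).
6((1 + cos(2β))/2) = 6(cos²β) (using Power reduction)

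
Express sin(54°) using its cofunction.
sin(54°) = cos(90° - 54°) = cos(36°)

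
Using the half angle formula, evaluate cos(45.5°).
cos(45.5°) = √((1 + cos 91°)/2) = 0.7009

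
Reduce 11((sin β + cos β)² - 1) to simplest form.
11((sin β + cos β)² - 1) = 11(sin(2β)) (using Pythagorean + double angle)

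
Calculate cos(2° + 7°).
cos(2° + 7°) = cos 2° cos 7° - sin 2° sin 7° = 0.9877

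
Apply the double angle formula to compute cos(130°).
cos(130°) = cos²65° - sin²65° = -0.6428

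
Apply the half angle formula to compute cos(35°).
cos(35°) = √((1 + cos 70°)/2) = 0.8192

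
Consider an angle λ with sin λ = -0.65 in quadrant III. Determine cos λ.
cos λ = ±√(1 - sin²λ) = -0.7599 (negative in QIII)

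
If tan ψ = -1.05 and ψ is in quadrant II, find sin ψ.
sin ψ = 0.7241 (using tan²ψ + 1 = sec²ψ)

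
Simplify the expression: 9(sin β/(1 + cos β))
9(sin β/(1 + cos β)) = 9(tan(β/2)) (using Half angle)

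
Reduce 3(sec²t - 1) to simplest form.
3(sec²t - 1) = 3(tan²t) (using Pythagorean identity)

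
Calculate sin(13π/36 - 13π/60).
sin(13π/36 - 13π/60) = sin 13π/36 cos 13π/60 - cos 13π/36 sin 13π/60 = 0.4384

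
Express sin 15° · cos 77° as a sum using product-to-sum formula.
sin 15° cos 77° = (1/2)[sin(15°+77°) + sin(15°-77°)]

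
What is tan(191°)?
tan(191°) = 0.1944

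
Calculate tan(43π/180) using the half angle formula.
tan(43π/180) = sin 43π/90 / (1 + cos 43π/90) = 0.9325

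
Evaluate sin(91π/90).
sin(91π/90) = -0.0349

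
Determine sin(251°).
sin(251°) = -0.9455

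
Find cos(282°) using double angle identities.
cos(282°) = cos²141° - sin²141° = 0.2079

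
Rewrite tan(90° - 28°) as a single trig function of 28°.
tan(90° - 28°) = cot(28°)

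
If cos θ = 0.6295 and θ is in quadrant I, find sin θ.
sin θ = 0.777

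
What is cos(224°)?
cos(224°) = -0.7193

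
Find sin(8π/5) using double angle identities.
sin(8π/5) = 2 sin 4π/5 cos 4π/5 = -0.9511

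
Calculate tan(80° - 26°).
tan(80° - 26°) = (tan 80° - tan 26°)/(1 + tan 80° tan 26°) = 1.376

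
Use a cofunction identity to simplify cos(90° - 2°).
cos(90° - 2°) = sin(2°)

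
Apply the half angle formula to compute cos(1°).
cos(1°) = √((1 + cos 2°)/2) = 0.9998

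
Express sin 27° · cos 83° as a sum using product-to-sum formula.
sin 27° cos 83° = (1/2)[sin(27°+83°) + sin(27°-83°)]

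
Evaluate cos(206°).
cos(206°) = -0.8988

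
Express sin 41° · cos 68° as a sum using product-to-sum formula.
sin 41° cos 68° = (1/2)[sin(41°+68°) + sin(41°-68°)]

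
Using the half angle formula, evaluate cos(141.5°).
cos(141.5°) = -√((1 + cos 283°)/2) = -0.7826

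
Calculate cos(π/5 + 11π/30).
cos(π/5 + 11π/30) = cos π/5 cos 11π/30 - sin π/5 sin 11π/30 = -0.2079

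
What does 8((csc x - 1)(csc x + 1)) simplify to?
8((csc x - 1)(csc x + 1)) = 8(cot²x) (using Diff. of squares)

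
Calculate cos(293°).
cos(293°) = 0.3907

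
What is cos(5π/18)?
cos(5π/18) = 0.6428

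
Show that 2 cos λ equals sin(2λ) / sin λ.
RHS = 2 sin λ cos λ / sin λ = 2 cos λ = LHS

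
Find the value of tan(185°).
tan(185°) = 0.08749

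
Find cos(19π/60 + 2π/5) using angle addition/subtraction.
cos(19π/60 + 2π/5) = cos 19π/60 cos 2π/5 - sin 19π/60 sin 2π/5 = -0.6293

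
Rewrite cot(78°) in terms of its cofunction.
cot(78°) = tan(90° - 78°) = tan(12°)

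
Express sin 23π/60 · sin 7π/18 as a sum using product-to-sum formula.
sin 23π/60 sin 7π/18 = (1/2)[cos(23π/60-7π/18) - cos(23π/60+7π/18)]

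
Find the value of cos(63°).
cos(63°) = 0.454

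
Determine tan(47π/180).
tan(47π/180) = 1.072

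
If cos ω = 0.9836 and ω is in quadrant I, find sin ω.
sin ω = 0.1804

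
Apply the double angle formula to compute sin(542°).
sin(542°) = 2 sin 271° cos 271° = -0.0349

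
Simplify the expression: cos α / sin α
cos α / sin α = cot α (using Quotient identity)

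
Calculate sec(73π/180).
sec(73π/180) = 3.42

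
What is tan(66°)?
tan(66°) = 2.246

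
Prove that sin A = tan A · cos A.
RHS = (sin A/cos A) · cos A = sin A = LHS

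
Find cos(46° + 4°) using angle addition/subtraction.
cos(46° + 4°) = cos 46° cos 4° - sin 46° sin 4° = 0.6428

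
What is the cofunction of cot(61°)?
cot(61°) = tan(90° - 61°) = tan(29°)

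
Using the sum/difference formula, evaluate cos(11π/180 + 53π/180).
cos(11π/180 + 53π/180) = cos 11π/180 cos 53π/180 - sin 11π/180 sin 53π/180 = 0.4384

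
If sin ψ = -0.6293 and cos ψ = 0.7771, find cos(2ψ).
cos(2ψ) = cos²ψ - sin²ψ = 0.2079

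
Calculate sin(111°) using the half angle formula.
sin(111°) = √((1 - cos 222°)/2) = 0.9336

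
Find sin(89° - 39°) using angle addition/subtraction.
sin(89° - 39°) = sin 89° cos 39° - cos 89° sin 39° = 0.766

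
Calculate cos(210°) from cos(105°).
cos(210°) = cos²105° - sin²105° = -√3/2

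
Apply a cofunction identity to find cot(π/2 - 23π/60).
cot(π/2 - 23π/60) = tan(23π/60) = 2.605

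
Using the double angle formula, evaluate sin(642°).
sin(642°) = 2 sin 321° cos 321° = -0.9781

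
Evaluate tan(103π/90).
tan(103π/90) = 0.4877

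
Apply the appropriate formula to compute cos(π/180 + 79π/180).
cos(π/180 + 79π/180) = cos π/180 cos 79π/180 - sin π/180 sin 79π/180 = 0.1736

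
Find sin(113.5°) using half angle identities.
sin(113.5°) = √((1 - cos 227°)/2) = 0.9171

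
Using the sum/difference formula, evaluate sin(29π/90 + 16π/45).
sin(29π/90 + 16π/45) = sin 29π/90 cos 16π/45 + cos 29π/90 sin 16π/45 = 0.848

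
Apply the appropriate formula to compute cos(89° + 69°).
cos(89° + 69°) = cos 89° cos 69° - sin 89° sin 69° = -0.9272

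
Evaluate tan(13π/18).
tan(13π/18) = -1.192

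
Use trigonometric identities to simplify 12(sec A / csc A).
12(sec A / csc A) = 12(tan A) (using Reciprocal identities)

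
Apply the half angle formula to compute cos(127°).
cos(127°) = -√((1 + cos 254°)/2) = -0.6018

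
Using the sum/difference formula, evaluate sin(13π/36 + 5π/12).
sin(13π/36 + 5π/12) = sin 13π/36 cos 5π/12 + cos 13π/36 sin 5π/12 = 0.6428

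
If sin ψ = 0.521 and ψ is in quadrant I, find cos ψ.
cos ψ = 0.8536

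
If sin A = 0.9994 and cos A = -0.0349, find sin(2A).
sin(2A) = 2 sin A cos A = -0.06976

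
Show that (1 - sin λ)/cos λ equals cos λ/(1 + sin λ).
LHS = (1 - sin λ)(1 + sin λ) / (cos λ(1 + sin λ)) = (1 - sin²λ) / (cos λ(1 + sin λ)) = cos²λ / (cos λ(1 + sin λ)) = cos λ/(1 + sin λ) = RHS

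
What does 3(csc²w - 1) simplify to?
3(csc²w - 1) = 3(cot²w) (using Pythagorean identity)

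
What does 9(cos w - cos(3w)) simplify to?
9(cos w - cos(3w)) = 9(2 sin(2w) sin w) (using Sum-to-product)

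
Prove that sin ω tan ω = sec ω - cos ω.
RHS = 1/cos ω - cos ω = (1 - cos²ω)/cos ω = sin²ω/cos ω = sin ω · (sin ω/cos ω) = sin ω tan ω = LHS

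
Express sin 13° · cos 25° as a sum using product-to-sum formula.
sin 13° cos 25° = (1/2)[sin(13°+25°) + sin(13°-25°)]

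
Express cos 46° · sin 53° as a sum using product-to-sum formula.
cos 46° sin 53° = (1/2)[sin(46°+53°) - sin(46°-53°)]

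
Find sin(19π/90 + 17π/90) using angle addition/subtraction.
sin(19π/90 + 17π/90) = sin 19π/90 cos 17π/90 + cos 19π/90 sin 17π/90 = 0.9511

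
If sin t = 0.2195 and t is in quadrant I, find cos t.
cos t = 0.9756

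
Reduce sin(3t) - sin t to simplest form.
sin(3t) - sin t = 2 cos(2t) sin t (using Sum-to-product)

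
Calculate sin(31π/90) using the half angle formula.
sin(31π/90) = √((1 - cos 31π/45)/2) = 0.8829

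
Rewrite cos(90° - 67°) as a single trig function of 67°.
cos(90° - 67°) = sin(67°)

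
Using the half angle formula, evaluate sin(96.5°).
sin(96.5°) = √((1 - cos 193°)/2) = 0.9936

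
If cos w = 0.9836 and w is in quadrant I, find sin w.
sin w = 0.1804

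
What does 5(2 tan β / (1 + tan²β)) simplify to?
5(2 tan β / (1 + tan²β)) = 5(sin(2β)) (using Double angle)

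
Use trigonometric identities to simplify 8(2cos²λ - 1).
8(2cos²λ - 1) = 8(cos(2λ)) (using Double angle)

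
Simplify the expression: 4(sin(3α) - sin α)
4(sin(3α) - sin α) = 4(2 cos(2α) sin α) (using Sum-to-product)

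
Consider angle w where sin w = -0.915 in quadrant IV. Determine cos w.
cos w = √(1 - sin²w) = 0.4035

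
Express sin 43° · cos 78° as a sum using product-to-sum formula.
sin 43° cos 78° = (1/2)[sin(43°+78°) + sin(43°-78°)]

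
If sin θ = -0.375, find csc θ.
csc θ = 1/sin θ = -2.667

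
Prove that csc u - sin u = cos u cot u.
LHS = 1/sin u - sin u = (1 - sin²u)/sin u = cos²u/sin u = cos u · (cos u/sin u) = cos u cot u = RHS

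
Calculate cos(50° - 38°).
cos(50° - 38°) = cos 50° cos 38° + sin 50° sin 38° = 0.9781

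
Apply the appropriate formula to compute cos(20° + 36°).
cos(20° + 36°) = cos 20° cos 36° - sin 20° sin 36° = 0.5592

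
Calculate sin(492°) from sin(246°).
sin(492°) = 2 sin 246° cos 246° = 0.7431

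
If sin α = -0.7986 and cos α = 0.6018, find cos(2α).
cos(2α) = cos²α - sin²α = -0.2756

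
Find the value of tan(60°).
tan(60°) = √3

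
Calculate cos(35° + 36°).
cos(35° + 36°) = cos 35° cos 36° - sin 35° sin 36° = 0.3256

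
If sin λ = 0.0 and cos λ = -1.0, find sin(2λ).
sin(2λ) = 2 sin λ cos λ = 0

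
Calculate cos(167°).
cos(167°) = -0.9744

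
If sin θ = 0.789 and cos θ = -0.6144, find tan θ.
tan θ = sin θ / cos θ = -1.284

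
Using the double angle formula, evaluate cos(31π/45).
cos(31π/45) = cos²31π/90 - sin²31π/90 = -0.5592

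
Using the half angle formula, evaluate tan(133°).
tan(133°) = sin 266° / (1 + cos 266°) = -1.072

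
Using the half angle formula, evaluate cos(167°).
cos(167°) = -√((1 + cos 334°)/2) = -0.9744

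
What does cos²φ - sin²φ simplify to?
cos²φ - sin²φ = cos(2φ) (using Double angle)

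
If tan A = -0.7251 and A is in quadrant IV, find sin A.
sin A = -0.587 (using tan²A + 1 = sec²A)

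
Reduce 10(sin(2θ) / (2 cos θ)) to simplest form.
10(sin(2θ) / (2 cos θ)) = 10(sin θ) (using Double angle)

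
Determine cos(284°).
cos(284°) = 0.2419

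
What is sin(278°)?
sin(278°) = -0.9903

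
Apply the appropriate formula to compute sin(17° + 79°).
sin(17° + 79°) = sin 17° cos 79° + cos 17° sin 79° = 0.9945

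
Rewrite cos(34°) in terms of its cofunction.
cos(34°) = sin(90° - 34°) = sin(56°)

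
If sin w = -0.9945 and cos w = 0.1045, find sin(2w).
sin(2w) = 2 sin w cos w = -0.2079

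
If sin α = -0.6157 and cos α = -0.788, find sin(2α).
sin(2α) = 2 sin α cos α = 0.9703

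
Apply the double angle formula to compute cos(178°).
cos(178°) = cos²89° - sin²89° = -0.9994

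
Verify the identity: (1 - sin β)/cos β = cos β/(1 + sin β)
LHS = (1 - sin β)(1 + sin β) / (cos β(1 + sin β)) = (1 - sin²β) / (cos β(1 + sin β)) = cos²β / (cos β(1 + sin β)) = cos β/(1 + sin β) = RHS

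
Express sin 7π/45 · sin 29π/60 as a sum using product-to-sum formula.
sin 7π/45 sin 29π/60 = (1/2)[cos(7π/45-29π/60) - cos(7π/45+29π/60)]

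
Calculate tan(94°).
tan(94°) = -14.3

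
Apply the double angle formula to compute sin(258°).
sin(258°) = 2 sin 129° cos 129° = -0.9781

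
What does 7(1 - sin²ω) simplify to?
7(1 - sin²ω) = 7(cos²ω) (using Pythagorean identity)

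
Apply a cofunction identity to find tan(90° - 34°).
tan(90° - 34°) = cot(34°) = 1.483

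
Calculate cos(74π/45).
cos(74π/45) = 0.4384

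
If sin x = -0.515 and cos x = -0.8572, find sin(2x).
sin(2x) = 2 sin x cos x = 0.8829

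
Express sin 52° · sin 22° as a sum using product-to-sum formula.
sin 52° sin 22° = (1/2)[cos(52°-22°) - cos(52°+22°)]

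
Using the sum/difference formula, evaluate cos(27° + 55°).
cos(27° + 55°) = cos 27° cos 55° - sin 27° sin 55° = 0.1392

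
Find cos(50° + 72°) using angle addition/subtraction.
cos(50° + 72°) = cos 50° cos 72° - sin 50° sin 72° = -0.5299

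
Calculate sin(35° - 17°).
sin(35° - 17°) = sin 35° cos 17° - cos 35° sin 17° = 0.309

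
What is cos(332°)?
cos(332°) = 0.8829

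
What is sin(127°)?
sin(127°) = 0.7986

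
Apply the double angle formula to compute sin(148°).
sin(148°) = 2 sin 74° cos 74° = 0.5299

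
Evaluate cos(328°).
cos(328°) = 0.848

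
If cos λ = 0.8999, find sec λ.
sec λ = 1/cos λ = 1.111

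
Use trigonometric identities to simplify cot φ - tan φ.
cot φ - tan φ = 2 cot(2φ) (using Double angle)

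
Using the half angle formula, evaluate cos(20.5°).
cos(20.5°) = √((1 + cos 41°)/2) = 0.9367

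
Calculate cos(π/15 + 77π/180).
cos(π/15 + 77π/180) = cos π/15 cos 77π/180 - sin π/15 sin 77π/180 = 0.01745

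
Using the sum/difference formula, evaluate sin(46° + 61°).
sin(46° + 61°) = sin 46° cos 61° + cos 46° sin 61° = 0.9563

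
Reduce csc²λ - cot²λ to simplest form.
csc²λ - cot²λ = 1 (using Pythagorean identity)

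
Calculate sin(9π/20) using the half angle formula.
sin(9π/20) = √((1 - cos 9π/10)/2) = 0.9877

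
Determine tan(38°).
tan(38°) = 0.7813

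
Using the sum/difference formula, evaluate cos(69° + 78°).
cos(69° + 78°) = cos 69° cos 78° - sin 69° sin 78° = -0.8387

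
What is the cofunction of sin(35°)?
sin(35°) = cos(90° - 35°) = cos(55°)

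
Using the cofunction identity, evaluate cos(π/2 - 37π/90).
cos(π/2 - 37π/90) = sin(37π/90) = 0.9613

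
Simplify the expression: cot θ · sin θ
cot θ · sin θ = cos θ (using Quotient identity)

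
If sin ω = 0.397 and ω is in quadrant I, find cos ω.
cos ω = 0.9178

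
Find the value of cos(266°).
cos(266°) = -0.06976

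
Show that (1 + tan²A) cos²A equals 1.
LHS = sec²A · cos²A = (1/cos²A) · cos²A = 1 = RHS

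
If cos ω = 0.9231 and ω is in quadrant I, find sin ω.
sin ω = 0.3846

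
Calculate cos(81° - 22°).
cos(81° - 22°) = cos 81° cos 22° + sin 81° sin 22° = 0.515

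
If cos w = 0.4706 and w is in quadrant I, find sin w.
sin w = 0.8823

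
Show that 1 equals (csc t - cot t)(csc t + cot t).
RHS = csc²t - cot²t = (1 + cot²t) - cot²t = 1 = LHS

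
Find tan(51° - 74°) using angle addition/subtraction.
tan(51° - 74°) = (tan 51° - tan 74°)/(1 + tan 51° tan 74°) = -0.4245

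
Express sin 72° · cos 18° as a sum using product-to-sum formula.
sin 72° cos 18° = (1/2)[sin(72°+18°) + sin(72°-18°)]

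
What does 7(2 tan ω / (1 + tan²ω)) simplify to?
7(2 tan ω / (1 + tan²ω)) = 7(sin(2ω)) (using Double angle)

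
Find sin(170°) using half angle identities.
sin(170°) = √((1 - cos 340°)/2) = 0.1736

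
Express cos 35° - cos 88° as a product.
cos 35° - cos 88° = -2 sin(61.5°) sin(-26.5°)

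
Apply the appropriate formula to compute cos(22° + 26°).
cos(22° + 26°) = cos 22° cos 26° - sin 22° sin 26° = 0.6691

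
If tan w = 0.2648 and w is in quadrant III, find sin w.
sin w = -0.256 (using tan²w + 1 = sec²w)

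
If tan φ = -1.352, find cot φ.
cot φ = 1/tan φ = -0.7396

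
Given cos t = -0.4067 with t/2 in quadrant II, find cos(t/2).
cos(t/2) = ±√((1 + cos t)/2); negative since t/2 ∈ QII, so cos(t/2) = -0.5447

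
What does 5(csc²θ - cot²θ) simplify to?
5(csc²θ - cot²θ) = 5 (using Pythagorean identity)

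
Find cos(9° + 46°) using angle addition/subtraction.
cos(9° + 46°) = cos 9° cos 46° - sin 9° sin 46° = 0.5736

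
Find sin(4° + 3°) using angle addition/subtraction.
sin(4° + 3°) = sin 4° cos 3° + cos 4° sin 3° = 0.1219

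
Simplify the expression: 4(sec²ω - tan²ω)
4(sec²ω - tan²ω) = 4 (using Pythagorean identity)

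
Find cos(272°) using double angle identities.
cos(272°) = cos²136° - sin²136° = 0.0349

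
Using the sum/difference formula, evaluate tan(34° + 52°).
tan(34° + 52°) = (tan 34° + tan 52°)/(1 - tan 34° tan 52°) = 14.3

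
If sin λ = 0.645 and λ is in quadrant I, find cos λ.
cos λ = 0.7642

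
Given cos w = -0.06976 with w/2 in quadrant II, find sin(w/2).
sin(w/2) = ±√((1 - cos w)/2); positive since w/2 ∈ QII, so sin(w/2) = 0.7314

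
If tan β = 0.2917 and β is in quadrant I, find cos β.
cos β = 0.96 (using tan²β + 1 = sec²β)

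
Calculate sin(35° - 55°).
sin(35° - 55°) = sin 35° cos 55° - cos 35° sin 55° = -0.342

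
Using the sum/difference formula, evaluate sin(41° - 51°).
sin(41° - 51°) = sin 41° cos 51° - cos 41° sin 51° = -0.1736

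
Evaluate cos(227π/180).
cos(227π/180) = -0.682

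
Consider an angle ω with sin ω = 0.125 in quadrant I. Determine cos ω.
cos ω = √(1 - sin²ω) = 0.9922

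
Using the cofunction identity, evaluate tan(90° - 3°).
tan(90° - 3°) = cot(3°) = 19.08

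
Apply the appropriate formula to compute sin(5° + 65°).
sin(5° + 65°) = sin 5° cos 65° + cos 5° sin 65° = 0.9397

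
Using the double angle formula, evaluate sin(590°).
sin(590°) = 2 sin 295° cos 295° = -0.766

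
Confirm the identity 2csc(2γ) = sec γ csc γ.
LHS = 2/sin(2γ) = 2/(2 sin γ cos γ) = 1/(sin γ cos γ) = (1/cos γ)(1/sin γ) = sec γ csc γ = RHS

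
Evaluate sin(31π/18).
sin(31π/18) = -0.766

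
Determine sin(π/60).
sin(π/60) = 0.05234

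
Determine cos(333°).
cos(333°) = 0.891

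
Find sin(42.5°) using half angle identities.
sin(42.5°) = √((1 - cos 85°)/2) = 0.6756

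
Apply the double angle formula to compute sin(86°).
sin(86°) = 2 sin 43° cos 43° = 0.9976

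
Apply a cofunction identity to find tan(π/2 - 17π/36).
tan(π/2 - 17π/36) = cot(17π/36) = 0.08749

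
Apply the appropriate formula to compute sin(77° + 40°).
sin(77° + 40°) = sin 77° cos 40° + cos 77° sin 40° = 0.891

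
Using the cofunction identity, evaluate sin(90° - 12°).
sin(90° - 12°) = cos(12°) = 0.9781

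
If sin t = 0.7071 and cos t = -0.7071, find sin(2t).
sin(2t) = 2 sin t cos t = -1.0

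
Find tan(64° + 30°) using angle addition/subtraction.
tan(64° + 30°) = (tan 64° + tan 30°)/(1 - tan 64° tan 30°) = -14.3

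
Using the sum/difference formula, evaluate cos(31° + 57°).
cos(31° + 57°) = cos 31° cos 57° - sin 31° sin 57° = 0.0349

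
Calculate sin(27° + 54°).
sin(27° + 54°) = sin 27° cos 54° + cos 27° sin 54° = 0.9877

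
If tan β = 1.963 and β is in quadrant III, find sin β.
sin β = -0.891 (using tan²β + 1 = sec²β)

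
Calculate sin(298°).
sin(298°) = -0.8829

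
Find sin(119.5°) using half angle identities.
sin(119.5°) = √((1 - cos 239°)/2) = 0.8704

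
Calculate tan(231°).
tan(231°) = 1.235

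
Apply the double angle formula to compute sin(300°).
sin(300°) = 2 sin 150° cos 150° = -√3/2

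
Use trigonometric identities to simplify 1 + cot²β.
1 + cot²β = csc²β (using Pythagorean identity)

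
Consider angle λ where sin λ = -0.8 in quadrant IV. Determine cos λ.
cos λ = √(1 - sin²λ) = 0.6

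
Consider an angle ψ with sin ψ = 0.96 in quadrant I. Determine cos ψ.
cos ψ = √(1 - sin²ψ) = 0.28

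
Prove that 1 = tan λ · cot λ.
RHS = (sin λ/cos λ) · (cos λ/sin λ) = 1 = LHS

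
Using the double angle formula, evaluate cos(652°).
cos(652°) = cos²326° - sin²326° = 0.3746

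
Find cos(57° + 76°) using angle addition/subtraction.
cos(57° + 76°) = cos 57° cos 76° - sin 57° sin 76° = -0.682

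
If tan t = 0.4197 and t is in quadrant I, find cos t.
cos t = 0.9221 (using tan²t + 1 = sec²t)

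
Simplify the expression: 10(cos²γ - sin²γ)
10(cos²γ - sin²γ) = 10(cos(2γ)) (using Double angle)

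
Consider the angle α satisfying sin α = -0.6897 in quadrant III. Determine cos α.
cos α = ±√(1 - sin²α) = -0.7241 (negative in QIII)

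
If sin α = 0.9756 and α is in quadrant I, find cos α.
cos α = 0.2196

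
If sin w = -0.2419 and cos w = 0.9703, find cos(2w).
cos(2w) = cos²w - sin²w = 0.883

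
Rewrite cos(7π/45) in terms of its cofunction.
cos(7π/45) = sin(π/2 - 7π/45) = sin(31π/90)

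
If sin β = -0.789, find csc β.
csc β = 1/sin β = -1.267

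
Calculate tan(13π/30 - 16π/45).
tan(13π/30 - 16π/45) = (tan 13π/30 - tan 16π/45)/(1 + tan 13π/30 tan 16π/45) = 0.2493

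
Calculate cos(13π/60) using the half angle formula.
cos(13π/60) = √((1 + cos 13π/30)/2) = 0.7771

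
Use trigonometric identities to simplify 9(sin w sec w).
9(sin w sec w) = 9(tan w) (using Reciprocal + quotient)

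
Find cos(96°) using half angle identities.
cos(96°) = -√((1 + cos 192°)/2) = -0.1045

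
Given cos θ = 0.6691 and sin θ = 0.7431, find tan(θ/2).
tan(θ/2) = sin θ / (1 + cos θ) = 0.4452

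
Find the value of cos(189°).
cos(189°) = -0.9877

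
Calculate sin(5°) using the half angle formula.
sin(5°) = √((1 - cos 10°)/2) = 0.08716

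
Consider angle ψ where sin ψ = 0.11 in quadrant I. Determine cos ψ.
cos ψ = √(1 - sin²ψ) = 0.9939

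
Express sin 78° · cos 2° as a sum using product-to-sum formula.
sin 78° cos 2° = (1/2)[sin(78°+2°) + sin(78°-2°)]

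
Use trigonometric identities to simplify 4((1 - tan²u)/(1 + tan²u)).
4((1 - tan²u)/(1 + tan²u)) = 4(cos(2u)) (using Double angle)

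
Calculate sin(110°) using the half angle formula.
sin(110°) = √((1 - cos 220°)/2) = 0.9397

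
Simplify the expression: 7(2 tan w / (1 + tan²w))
7(2 tan w / (1 + tan²w)) = 7(sin(2w)) (using Double angle)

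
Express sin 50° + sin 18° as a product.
sin 50° + sin 18° = 2 sin(34°) cos(16°)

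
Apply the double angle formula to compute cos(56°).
cos(56°) = cos²28° - sin²28° = 0.5592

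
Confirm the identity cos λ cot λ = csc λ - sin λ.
RHS = 1/sin λ - sin λ = (1 - sin²λ)/sin λ = cos²λ/sin λ = cos λ · (cos λ/sin λ) = cos λ cot λ = LHS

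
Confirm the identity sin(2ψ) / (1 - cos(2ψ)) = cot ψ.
LHS = 2 sin ψ cos ψ / (2sin²ψ) = cos ψ/sin ψ = cot ψ = RHS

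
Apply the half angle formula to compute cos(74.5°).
cos(74.5°) = √((1 + cos 149°)/2) = 0.2672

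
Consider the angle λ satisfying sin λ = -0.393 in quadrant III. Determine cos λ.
cos λ = ±√(1 - sin²λ) = -0.9195 (negative in QIII)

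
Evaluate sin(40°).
sin(40°) = 0.6428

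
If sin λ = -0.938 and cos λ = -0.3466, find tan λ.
tan λ = sin λ / cos λ = 2.706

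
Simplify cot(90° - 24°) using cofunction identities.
cot(90° - 24°) = tan(24°)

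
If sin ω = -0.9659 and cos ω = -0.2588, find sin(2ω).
sin(2ω) = 2 sin ω cos ω = 0.4999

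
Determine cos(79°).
cos(79°) = 0.1908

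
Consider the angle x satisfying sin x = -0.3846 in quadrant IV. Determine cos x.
cos x = √(1 - sin²x) = 0.9231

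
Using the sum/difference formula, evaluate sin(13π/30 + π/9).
sin(13π/30 + π/9) = sin 13π/30 cos π/9 + cos 13π/30 sin π/9 = 0.9903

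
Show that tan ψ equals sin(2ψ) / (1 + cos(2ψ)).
RHS = 2 sin ψ cos ψ / (2cos²ψ) = sin ψ/cos ψ = tan ψ = LHS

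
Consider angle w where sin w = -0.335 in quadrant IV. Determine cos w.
cos w = √(1 - sin²w) = 0.9422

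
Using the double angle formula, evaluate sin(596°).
sin(596°) = 2 sin 298° cos 298° = -0.829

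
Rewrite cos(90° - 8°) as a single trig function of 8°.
cos(90° - 8°) = sin(8°)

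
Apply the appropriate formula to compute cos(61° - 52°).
cos(61° - 52°) = cos 61° cos 52° + sin 61° sin 52° = 0.9877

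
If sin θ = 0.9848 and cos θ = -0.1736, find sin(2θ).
sin(2θ) = 2 sin θ cos θ = -0.3419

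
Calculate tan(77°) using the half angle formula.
tan(77°) = sin 154° / (1 + cos 154°) = 4.331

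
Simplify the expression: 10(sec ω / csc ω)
10(sec ω / csc ω) = 10(tan ω) (using Reciprocal identities)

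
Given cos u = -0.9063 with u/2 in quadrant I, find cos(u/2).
cos(u/2) = ±√((1 + cos u)/2); positive since u/2 ∈ QI, so cos(u/2) = 0.2164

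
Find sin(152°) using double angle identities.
sin(152°) = 2 sin 76° cos 76° = 0.4695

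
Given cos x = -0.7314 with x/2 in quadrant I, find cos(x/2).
cos(x/2) = ±√((1 + cos x)/2); positive since x/2 ∈ QI, so cos(x/2) = 0.3665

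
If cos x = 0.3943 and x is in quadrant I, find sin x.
sin x = 0.919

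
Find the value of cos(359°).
cos(359°) = 0.9998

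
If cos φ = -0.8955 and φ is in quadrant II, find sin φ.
sin φ = 0.4451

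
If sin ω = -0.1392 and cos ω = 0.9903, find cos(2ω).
cos(2ω) = cos²ω - sin²ω = 0.9613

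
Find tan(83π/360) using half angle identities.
tan(83π/360) = sin 83π/180 / (1 + cos 83π/180) = 0.8847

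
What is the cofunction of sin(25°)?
sin(25°) = cos(90° - 25°) = cos(65°)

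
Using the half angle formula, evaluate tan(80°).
tan(80°) = sin 160° / (1 + cos 160°) = 5.671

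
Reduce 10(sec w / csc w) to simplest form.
10(sec w / csc w) = 10(tan w) (using Reciprocal identities)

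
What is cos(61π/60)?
cos(61π/60) = -0.9986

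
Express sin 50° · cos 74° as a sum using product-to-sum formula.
sin 50° cos 74° = (1/2)[sin(50°+74°) + sin(50°-74°)]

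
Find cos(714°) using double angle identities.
cos(714°) = cos²357° - sin²357° = 0.9945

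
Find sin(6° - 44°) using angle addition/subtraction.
sin(6° - 44°) = sin 6° cos 44° - cos 6° sin 44° = -0.6157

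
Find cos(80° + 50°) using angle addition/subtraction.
cos(80° + 50°) = cos 80° cos 50° - sin 80° sin 50° = -0.6428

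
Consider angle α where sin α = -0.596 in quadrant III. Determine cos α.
cos α = ±√(1 - sin²α) = -0.803 (negative in QIII)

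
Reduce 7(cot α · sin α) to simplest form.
7(cot α · sin α) = 7(cos α) (using Quotient identity)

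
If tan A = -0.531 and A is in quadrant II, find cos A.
cos A = -0.8832 (using tan²A + 1 = sec²A)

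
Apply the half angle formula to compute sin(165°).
sin(165°) = √((1 - cos 330°)/2) = (√6-√2)/4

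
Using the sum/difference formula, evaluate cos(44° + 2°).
cos(44° + 2°) = cos 44° cos 2° - sin 44° sin 2° = 0.6947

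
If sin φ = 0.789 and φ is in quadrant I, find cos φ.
cos φ = 0.6144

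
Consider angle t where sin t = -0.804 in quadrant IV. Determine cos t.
cos t = √(1 - sin²t) = 0.5946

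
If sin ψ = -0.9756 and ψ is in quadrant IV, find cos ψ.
cos ψ = 0.2196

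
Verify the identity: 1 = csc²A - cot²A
RHS = 1/sin²A - cos²A/sin²A = (1 - cos²A)/sin²A = sin²A/sin²A = 1 = LHS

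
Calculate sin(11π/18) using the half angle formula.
sin(11π/18) = √((1 - cos 11π/9)/2) = 0.9397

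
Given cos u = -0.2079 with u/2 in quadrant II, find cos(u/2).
cos(u/2) = ±√((1 + cos u)/2); negative since u/2 ∈ QII, so cos(u/2) = -0.6293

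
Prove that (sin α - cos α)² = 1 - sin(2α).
LHS = sin²α - 2 sin α cos α + cos²α = (sin²α + cos²α) - 2 sin α cos α = 1 - sin(2α) = RHS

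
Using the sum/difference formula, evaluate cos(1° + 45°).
cos(1° + 45°) = cos 1° cos 45° - sin 1° sin 45° = 0.6947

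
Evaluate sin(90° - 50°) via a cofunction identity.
sin(90° - 50°) = cos(50°) = 0.6428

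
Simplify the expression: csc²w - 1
csc²w - 1 = cot²w (using Pythagorean identity)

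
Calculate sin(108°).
sin(108°) = 0.9511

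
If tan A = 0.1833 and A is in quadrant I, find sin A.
sin A = 0.1803 (using tan²A + 1 = sec²A)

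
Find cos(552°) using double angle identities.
cos(552°) = cos²276° - sin²276° = -0.9781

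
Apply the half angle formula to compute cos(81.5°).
cos(81.5°) = √((1 + cos 163°)/2) = 0.1478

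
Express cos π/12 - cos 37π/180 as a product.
cos π/12 - cos 37π/180 = -2 sin(13π/90) sin(-11π/180)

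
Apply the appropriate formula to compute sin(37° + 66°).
sin(37° + 66°) = sin 37° cos 66° + cos 37° sin 66° = 0.9744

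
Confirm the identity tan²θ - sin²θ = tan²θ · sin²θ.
LHS = sin²θ/cos²θ - sin²θ = sin²θ(1/cos²θ - 1) = sin²θ · (1 - cos²θ)/cos²θ = sin²θ · sin²θ/cos²θ = sin²θ · tan²θ = RHS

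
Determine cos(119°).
cos(119°) = -0.4848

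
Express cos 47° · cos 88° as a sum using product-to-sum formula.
cos 47° cos 88° = (1/2)[cos(47°-88°) + cos(47°+88°)]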